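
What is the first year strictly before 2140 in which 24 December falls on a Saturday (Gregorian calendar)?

From one year to the next, a fixed date's weekday advances by 1, or by 2 when a Feb 29 lies between the two dates.
2140: December 24 is Saturday.
2139: Thursday (−2)
2138: Wednesday (−1)
2137: Tuesday (−1)
2136: Monday (−1)
2135: Saturday (−2)
24 December falls on a Saturday in 2135.

2135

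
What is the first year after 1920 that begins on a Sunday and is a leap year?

Jan 1 advances by 2 weekdays after a leap year and by 1 after a common year.
1920: Jan 1 is Thursday (leap).
1921: Saturday
1922: Sunday
1923: Monday
1924: Tuesday (leap)
1925: Thursday
1926: Friday
1927: Saturday
1928: Sunday (leap)
1928 begins on a Sunday and is a leap year.

1928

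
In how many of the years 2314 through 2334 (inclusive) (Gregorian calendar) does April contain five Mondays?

6

April has 30 days; it has five Mondays when Monday falls among the first (month-length − 28) days — i.e. when April 1 is one of Monday/Sunday.
April 1 by year: 2314:Wed 2315:Thu 2316:Sat 2317:Sun✓ 2318:Mon✓ 2319:Tue 2320:Thu 2321:Fri 2322:Sat 2323:Sun✓ 2324:Tue 2325:Wed 2326:Thu 2327:Fri 2328:Sun✓ 2329:Mon✓ 2330:Tue 2331:Wed 2332:Fri 2333:Sat 2334:Sun✓
Years with five Mondays: 2317, 2318, 2323, 2328, 2329, 2334 → 6.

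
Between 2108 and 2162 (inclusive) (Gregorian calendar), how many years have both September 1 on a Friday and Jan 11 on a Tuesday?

2

Check each year's weekday for September 1 and Jan 11:
  2108: Sat/Wed  2109: Sun/Fri  2110: Mon/Sat  2111: Tue/Sun  2112: Thu/Mon  2113: Fri/Wed  2114: Sat/Thu  2115: Sun/Fri  2116: Tue/Sat  2117: Wed/Mon  2118: Thu/Tue  2119: Fri/Wed  2120: Sun/Thu  2121: Mon/Sat  …(27 more)…  2149: Mon/Sat  2150: Tue/Sun  2151: Wed/Mon  2152: Fri/Tue ✓  2153: Sat/Thu  2154: Sun/Fri  2155: Mon/Sat  2156: Wed/Sun  2157: Thu/Tue  2158: Fri/Wed  2159: Sat/Thu  2160: Mon/Fri  2161: Tue/Sun  2162: Wed/Mon
Both conditions hold in: 2124, 2152 — 2.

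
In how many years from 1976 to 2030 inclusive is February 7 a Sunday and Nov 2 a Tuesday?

6

Check each year's weekday for February 7 and Nov 2:
  1976: Sat/Tue  1977: Mon/Wed  1978: Tue/Thu  1979: Wed/Fri  1980: Thu/Sun  1981: Sat/Mon  1982: Sun/Tue ✓  1983: Mon/Wed  1984: Tue/Fri  1985: Thu/Sat  1986: Fri/Sun  1987: Sat/Mon  1988: Sun/Wed  1989: Tue/Thu  …(27 more)…  2017: Tue/Thu  2018: Wed/Fri  2019: Thu/Sat  2020: Fri/Mon  2021: Sun/Tue ✓  2022: Mon/Wed  2023: Tue/Thu  2024: Wed/Sat  2025: Fri/Sun  2026: Sat/Mon  2027: Sun/Tue ✓  2028: Mon/Thu  2029: Wed/Fri  2030: Thu/Sat
Both conditions hold in: 1982, 1993, 1999, 2010, 2021, 2027 — 6.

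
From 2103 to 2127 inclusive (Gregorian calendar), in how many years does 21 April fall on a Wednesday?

Track 21 April's weekday year by year (advancing +1, or +2 across a Feb 29):
  2103: Sat  2104: Mon (+2)  2105: Tue (+1)  2106: Wed (+1) ✓  2107: Thu (+1)
  2108: Sat (+2)  2109: Sun (+1)  2110: Mon (+1)  2111: Tue (+1)  2112: Thu (+2)
  2113: Fri (+1)  2114: Sat (+1)  2115: Sun (+1)  2116: Tue (+2)  2117: Wed (+1) ✓
  2118: Thu (+1)  2119: Fri (+1)  2120: Sun (+2)  2121: Mon (+1)  2122: Tue (+1)
  2123: Wed (+1) ✓  2124: Fri (+2)  2125: Sat (+1)  2126: Sun (+1)  2127: Mon (+1)
Wednesday years: 2106, 2117, 2123 — 3 in total.

3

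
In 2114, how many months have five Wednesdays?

A month of length L has five Wednesdays iff its first Wednesday is on day ≤ L−28 (so day 1–3 in a 31-day month, 1–2 in a 30-day month, day 1 in a leap February).
Checking each month of 2114: Jan starts Mon (31d) ✓; Feb starts Thu (28d); Mar starts Thu (31d); Apr starts Sun (30d); May starts Tue (31d) ✓; Jun starts Fri (30d); Jul starts Sun (31d); Aug starts Wed (31d) ✓; Sep starts Sat (30d); Oct starts Mon (31d) ✓; Nov starts Thu (30d); Dec starts Sat (31d).
Five-Wednesday months: January, May, August, October → 4.

4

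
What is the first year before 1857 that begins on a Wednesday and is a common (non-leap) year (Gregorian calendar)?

Jan 1 advances by 2 weekdays after a leap year and by 1 after a common year.
1857: Jan 1 is Thursday.
1856: Tuesday (leap)
1855: Monday
1854: Sunday
1853: Saturday
1852: Thursday (leap)
1851: Wednesday
1851 begins on a Wednesday and is a common year.

1851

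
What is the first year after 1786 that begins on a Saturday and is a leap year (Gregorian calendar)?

1820

Jan 1 advances by 2 weekdays after a leap year and by 1 after a common year.
1786: Jan 1 is Sunday.
1787: Monday
1788: Tuesday (leap)
1789: Thursday
1790: Friday
1791: Saturday
1792: Sunday (leap)
1793: Tuesday
1794: Wednesday
1795: Thursday
1796: Friday (leap)
1797: Sunday
1798: Monday
1799: Tuesday
1800: Wednesday
1801: Thursday
1802: Friday
1803: Saturday
1804: Sunday (leap)
1805: Tuesday
1806: Wednesday
1807: Thursday
1808: Friday (leap)
1809: Sunday
1810: Monday
1811: Tuesday
1812: Wednesday (leap)
1813: Friday
1814: Saturday
1815: Sunday
1816: Monday (leap)
1817: Wednesday
1818: Thursday
1819: Friday
1820: Saturday (leap)
1820 begins on a Saturday and is a leap year.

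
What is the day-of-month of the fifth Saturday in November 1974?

November 1, 1974 is a Friday, so the first Saturday is the 2nd.
The fifth Saturday is 2 + 28 = 30.

30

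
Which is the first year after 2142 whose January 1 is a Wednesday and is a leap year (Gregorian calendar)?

Jan 1 advances by 2 weekdays after a leap year and by 1 after a common year.
2142: Jan 1 is Monday.
2143: Tuesday
2144: Wednesday (leap)
2144 begins on a Wednesday and is a leap year.

2144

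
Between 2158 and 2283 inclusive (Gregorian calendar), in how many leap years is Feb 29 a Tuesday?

4

Leap years in 2158–2283: 30 of them.
Feb 29 weekday advances by 5 (mod 7) from one leap year to the next four years later (or differs when a century non-leap intervenes).
Leap-day weekdays: 2160:Fri 2164:Wed 2168:Mon 2172:Sat 2176:Thu 2180:Tue✓ 2184:Sun 2188:Fri 2192:Wed 2196:Mon 2204:Wed 2208:Mon 2212:Sat …(4 more)… 2232:Wed 2236:Mon 2240:Sat 2244:Thu 2248:Tue✓ 2252:Sun 2256:Fri 2260:Wed 2264:Mon 2268:Sat 2272:Thu 2276:Tue✓ 2280:Sun
Tuesday: 2180, 2220, 2248, 2276 → 4.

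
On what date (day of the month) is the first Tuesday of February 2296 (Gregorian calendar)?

4

February 1, 2296 is a Saturday, so the first Tuesday is the 4th.
The first Tuesday is 4 + 0 = 4.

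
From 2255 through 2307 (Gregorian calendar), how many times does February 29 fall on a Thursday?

Leap years in 2255–2307: 12 of them.
Feb 29 weekday advances by 5 (mod 7) from one leap year to the next four years later (or differs when a century non-leap intervenes).
Leap-day weekdays: 2256:Fri 2260:Wed 2264:Mon 2268:Sat 2272:Thu✓ 2276:Tue 2280:Sun 2284:Fri 2288:Wed 2292:Mon 2296:Sat 2304:Mon
Thursday: 2272 → 1.

1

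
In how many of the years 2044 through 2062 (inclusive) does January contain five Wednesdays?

January has 31 days; it has five Wednesdays when Wednesday falls among the first (month-length − 28) days — i.e. when January 1 is one of Wednesday/Tuesday/Monday.
January 1 by year: 2044:Fri 2045:Sun 2046:Mon✓ 2047:Tue✓ 2048:Wed✓ 2049:Fri 2050:Sat 2051:Sun 2052:Mon✓ 2053:Wed✓ 2054:Thu 2055:Fri 2056:Sat 2057:Mon✓ 2058:Tue✓ 2059:Wed✓ 2060:Thu 2061:Sat 2062:Sun
Years with five Wednesdays: 2046, 2047, 2048, 2052, 2053, 2057, 2058, 2059 → 8.

8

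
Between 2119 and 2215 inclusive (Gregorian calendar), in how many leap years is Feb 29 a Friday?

3

Leap years in 2119–2215: 23 of them.
Feb 29 weekday advances by 5 (mod 7) from one leap year to the next four years later (or differs when a century non-leap intervenes).
Leap-day weekdays: 2120:Thu 2124:Tue 2128:Sun 2132:Fri✓ 2136:Wed 2140:Mon 2144:Sat 2148:Thu 2152:Tue 2156:Sun 2160:Fri✓ 2164:Wed 2168:Mon 2172:Sat 2176:Thu 2180:Tue 2184:Sun 2188:Fri✓ 2192:Wed 2196:Mon 2204:Wed 2208:Mon 2212:Sat
Friday: 2132, 2160, 2188 → 3.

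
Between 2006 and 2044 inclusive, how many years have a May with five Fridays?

May has 31 days; it has five Fridays when Friday falls among the first (month-length − 28) days — i.e. when May 1 is one of Friday/Thursday/Wednesday.
May 1 by year: 2006:Mon 2007:Tue 2008:Thu✓ 2009:Fri✓ 2010:Sat 2011:Sun 2012:Tue 2013:Wed✓ 2014:Thu✓ 2015:Fri✓ 2016:Sun 2017:Mon 2018:Tue 2019:Wed✓ 2020:Fri✓ …(9 more)… 2030:Wed✓ 2031:Thu✓ 2032:Sat 2033:Sun 2034:Mon 2035:Tue 2036:Thu✓ 2037:Fri✓ 2038:Sat 2039:Sun 2040:Tue 2041:Wed✓ 2042:Thu✓ 2043:Fri✓ 2044:Sun
Years with five Fridays: 2008, 2009, 2013, 2014, 2015, 2019, 2020, 2024, 2025, 2026, 2030, 2031, 2036, 2037, 2041, 2042, 2043 → 17.

17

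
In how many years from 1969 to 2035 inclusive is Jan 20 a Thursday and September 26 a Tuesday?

3

Check each year's weekday for Jan 20 and September 26:
  1969: Mon/Fri  1970: Tue/Sat  1971: Wed/Sun  1972: Thu/Tue ✓  1973: Sat/Wed  1974: Sun/Thu  1975: Mon/Fri  1976: Tue/Sun  1977: Thu/Mon  1978: Fri/Tue  1979: Sat/Wed  1980: Sun/Fri  1981: Tue/Sat  1982: Wed/Sun  …(39 more)…  2022: Thu/Mon  2023: Fri/Tue  2024: Sat/Thu  2025: Mon/Fri  2026: Tue/Sat  2027: Wed/Sun  2028: Thu/Tue ✓  2029: Sat/Wed  2030: Sun/Thu  2031: Mon/Fri  2032: Tue/Sun  2033: Thu/Mon  2034: Fri/Tue  2035: Sat/Wed
Both conditions hold in: 1972, 2000, 2028 — 3.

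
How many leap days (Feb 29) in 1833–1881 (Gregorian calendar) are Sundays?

2

Leap years in 1833–1881: 12 of them.
Feb 29 weekday advances by 5 (mod 7) from one leap year to the next four years later (or differs when a century non-leap intervenes).
Leap-day weekdays: 1836:Mon 1840:Sat 1844:Thu 1848:Tue 1852:Sun✓ 1856:Fri 1860:Wed 1864:Mon 1868:Sat 1872:Thu 1876:Tue 1880:Sun✓
Sunday: 1852, 1880 → 2.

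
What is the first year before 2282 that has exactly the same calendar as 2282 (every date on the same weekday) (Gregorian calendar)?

2271

Two years share a calendar iff Jan 1 falls on the same weekday and both are leap or both are common. 2282: Jan 1 is Sunday, common year.
2281: Jan 1 Saturday, common
2280: Jan 1 Thursday, leap
2279: Jan 1 Wednesday, common
2278: Jan 1 Tuesday, common
2277: Jan 1 Monday, common
2276: Jan 1 Saturday, leap
2275: Jan 1 Friday, common
2274: Jan 1 Thursday, common
2273: Jan 1 Wednesday, common
2272: Jan 1 Monday, leap
2271: Jan 1 Sunday, common
2271 matches on both conditions.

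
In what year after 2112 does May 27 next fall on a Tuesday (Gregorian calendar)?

From one year to the next, a fixed date's weekday advances by 1, or by 2 when a Feb 29 lies between the two dates.
2112: May 27 is Friday.
2113: Saturday (+1)
2114: Sunday (+1)
2115: Monday (+1)
2116: Wednesday (+2)
2117: Thursday (+1)
2118: Friday (+1)
2119: Saturday (+1)
2120: Monday (+2)
2121: Tuesday (+1)
May 27 falls on a Tuesday in 2121.

2121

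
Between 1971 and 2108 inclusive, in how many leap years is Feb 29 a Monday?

Leap years in 1971–2108: 34 of them.
Feb 29 weekday advances by 5 (mod 7) from one leap year to the next four years later (or differs when a century non-leap intervenes).
Leap-day weekdays: 1972:Tue 1976:Sun 1980:Fri 1984:Wed 1988:Mon✓ 1992:Sat 1996:Thu 2000:Tue 2004:Sun 2008:Fri 2012:Wed 2016:Mon✓ 2020:Sat …(8 more)… 2056:Tue 2060:Sun 2064:Fri 2068:Wed 2072:Mon✓ 2076:Sat 2080:Thu 2084:Tue 2088:Sun 2092:Fri 2096:Wed 2104:Fri 2108:Wed
Monday: 1988, 2016, 2044, 2072 → 4.

4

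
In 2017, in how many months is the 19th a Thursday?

Check the 19th of each month of 2017: Jan 19: Thu, Feb 19: Sun, Mar 19: Sun, Apr 19: Wed, May 19: Fri, Jun 19: Mon, Jul 19: Wed, Aug 19: Sat, Sep 19: Tue, Oct 19: Thu, Nov 19: Sun, Dec 19: Tue.
Thursday occurs in January, October — 2 months.

2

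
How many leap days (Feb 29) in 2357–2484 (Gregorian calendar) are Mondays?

5

Leap years in 2357–2484: 32 of them.
Feb 29 weekday advances by 5 (mod 7) from one leap year to the next four years later (or differs when a century non-leap intervenes).
Leap-day weekdays: 2360:Mon✓ 2364:Sat 2368:Thu 2372:Tue 2376:Sun 2380:Fri 2384:Wed 2388:Mon✓ 2392:Sat 2396:Thu 2400:Tue 2404:Sun 2408:Fri …(6 more)… 2436:Fri 2440:Wed 2444:Mon✓ 2448:Sat 2452:Thu 2456:Tue 2460:Sun 2464:Fri 2468:Wed 2472:Mon✓ 2476:Sat 2480:Thu 2484:Tue
Monday: 2360, 2388, 2416, 2444, 2472 → 5.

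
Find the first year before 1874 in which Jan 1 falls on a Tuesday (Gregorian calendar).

1867

Jan 1 advances by 2 weekdays after a leap year and by 1 after a common year.
1874: Jan 1 is Thursday.
1873: Wednesday
1872: Monday (leap)
1871: Sunday
1870: Saturday
1869: Friday
1868: Wednesday (leap)
1867: Tuesday
1867 begins on a Tuesday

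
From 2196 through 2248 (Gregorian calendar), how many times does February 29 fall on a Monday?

3

Leap years in 2196–2248: 13 of them.
Feb 29 weekday advances by 5 (mod 7) from one leap year to the next four years later (or differs when a century non-leap intervenes).
Leap-day weekdays: 2196:Mon✓ 2204:Wed 2208:Mon✓ 2212:Sat 2216:Thu 2220:Tue 2224:Sun 2228:Fri 2232:Wed 2236:Mon✓ 2240:Sat 2244:Thu 2248:Tue
Monday: 2196, 2208, 2236 → 3.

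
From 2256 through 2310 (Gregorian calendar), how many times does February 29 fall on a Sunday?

1

Leap years in 2256–2310: 13 of them.
Feb 29 weekday advances by 5 (mod 7) from one leap year to the next four years later (or differs when a century non-leap intervenes).
Leap-day weekdays: 2256:Fri 2260:Wed 2264:Mon 2268:Sat 2272:Thu 2276:Tue 2280:Sun✓ 2284:Fri 2288:Wed 2292:Mon 2296:Sat 2304:Mon 2308:Sat
Sunday: 2280 → 1.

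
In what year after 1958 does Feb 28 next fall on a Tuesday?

1961

From one year to the next, a fixed date's weekday advances by 1, or by 2 when a Feb 29 lies between the two dates.
1958: February 28 is Friday.
1959: Saturday (+1)
1960: Sunday (+1)
1961: Tuesday (+2)
Feb 28 falls on a Tuesday in 1961.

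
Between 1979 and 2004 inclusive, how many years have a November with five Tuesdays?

7

November has 30 days; it has five Tuesdays when Tuesday falls among the first (month-length − 28) days — i.e. when November 1 is one of Tuesday/Monday.
November 1 by year: 1979:Thu 1980:Sat 1981:Sun 1982:Mon✓ 1983:Tue✓ 1984:Thu 1985:Fri 1986:Sat 1987:Sun 1988:Tue✓ 1989:Wed 1990:Thu 1991:Fri 1992:Sun 1993:Mon✓ 1994:Tue✓ 1995:Wed 1996:Fri 1997:Sat 1998:Sun 1999:Mon✓ 2000:Wed 2001:Thu 2002:Fri 2003:Sat 2004:Mon✓
Years with five Tuesdays: 1982, 1983, 1988, 1993, 1994, 1999, 2004 → 7.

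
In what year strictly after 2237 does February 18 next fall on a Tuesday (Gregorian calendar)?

2240

From one year to the next, a fixed date's weekday advances by 1, or by 2 when a Feb 29 lies between the two dates.
2237: February 18 is Saturday.
2238: Sunday (+1)
2239: Monday (+1)
2240: Tuesday (+1)
February 18 falls on a Tuesday in 2240.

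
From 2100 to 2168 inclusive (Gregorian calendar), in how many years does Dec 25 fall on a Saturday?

10

Track Dec 25's weekday year by year (advancing +1, or +2 across a Feb 29):
  2100: Sat ✓  2101: Sun (+1)  2102: Mon (+1)  2103: Tue (+1)  2104: Thu (+2)
  2105: Fri (+1)  2106: Sat (+1) ✓  2107: Sun (+1)  2108: Tue (+2)  2109: Wed (+1)
  2110: Thu (+1)  2111: Fri (+1)  2112: Sun (+2)  2113: Mon (+1)  … (41 more years) …
  2155: Thu (+1)  2156: Sat (+2) ✓  2157: Sun (+1)  2158: Mon (+1)  2159: Tue (+1)
  2160: Thu (+2)  2161: Fri (+1)  2162: Sat (+1) ✓  2163: Sun (+1)  2164: Tue (+2)
  2165: Wed (+1)  2166: Thu (+1)  2167: Fri (+1)  2168: Sun (+2)
Saturday years: 2100, 2106, 2117, 2123, 2128, 2134, 2145, 2151, 2156, 2162 — 10 in total.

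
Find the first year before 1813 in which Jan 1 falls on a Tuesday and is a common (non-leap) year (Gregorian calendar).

1811

Jan 1 advances by 2 weekdays after a leap year and by 1 after a common year.
1813: Jan 1 is Friday.
1812: Wednesday (leap)
1811: Tuesday
1811 begins on a Tuesday and is a common year.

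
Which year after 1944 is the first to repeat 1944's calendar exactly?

1972

Two years share a calendar iff Jan 1 falls on the same weekday and both are leap or both are common. 1944: Jan 1 is Saturday, leap year.
1945: Jan 1 Monday, common
1946: Jan 1 Tuesday, common
1947: Jan 1 Wednesday, common
1948: Jan 1 Thursday, leap
1949: Jan 1 Saturday, common
1950: Jan 1 Sunday, common
1951: Jan 1 Monday, common
1952: Jan 1 Tuesday, leap
1953: Jan 1 Thursday, common
1954: Jan 1 Friday, common
1955: Jan 1 Saturday, common
1956: Jan 1 Sunday, leap
1957: Jan 1 Tuesday, common
1958: Jan 1 Wednesday, common
1959: Jan 1 Thursday, common
1960: Jan 1 Friday, leap
1961: Jan 1 Sunday, common
1962: Jan 1 Monday, common
1963: Jan 1 Tuesday, common
1964: Jan 1 Wednesday, leap
1965: Jan 1 Friday, common
1966: Jan 1 Saturday, common
1967: Jan 1 Sunday, common
1968: Jan 1 Monday, leap
1969: Jan 1 Wednesday, common
1970: Jan 1 Thursday, common
1971: Jan 1 Friday, common
1972: Jan 1 Saturday, leap
1972 matches on both conditions.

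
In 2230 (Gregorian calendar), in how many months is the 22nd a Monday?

Check the 22nd of each month of 2230: Jan 22: Fri, Feb 22: Mon, Mar 22: Mon, Apr 22: Thu, May 22: Sat, Jun 22: Tue, Jul 22: Thu, Aug 22: Sun, Sep 22: Wed, Oct 22: Fri, Nov 22: Mon, Dec 22: Wed.
Monday occurs in February, March, November — 3 months.

3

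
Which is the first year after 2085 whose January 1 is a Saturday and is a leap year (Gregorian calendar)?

Jan 1 advances by 2 weekdays after a leap year and by 1 after a common year.
2085: Jan 1 is Monday.
2086: Tuesday
2087: Wednesday
2088: Thursday (leap)
2089: Saturday
2090: Sunday
2091: Monday
2092: Tuesday (leap)
2093: Thursday
2094: Friday
2095: Saturday
2096: Sunday (leap)
2097: Tuesday
2098: Wednesday
2099: Thursday
2100: Friday
2101: Saturday
2102: Sunday
2103: Monday
2104: Tuesday (leap)
2105: Thursday
2106: Friday
2107: Saturday
2108: Sunday (leap)
2109: Tuesday
2110: Wednesday
2111: Thursday
2112: Friday (leap)
2113: Sunday
2114: Monday
2115: Tuesday
2116: Wednesday (leap)
2117: Friday
2118: Saturday
2119: Sunday
2120: Monday (leap)
2121: Wednesday
2122: Thursday
2123: Friday
2124: Saturday (leap)
2124 begins on a Saturday and is a leap year.

2124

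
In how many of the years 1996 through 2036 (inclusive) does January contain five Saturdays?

17

January has 31 days; it has five Saturdays when Saturday falls among the first (month-length − 28) days — i.e. when January 1 is one of Saturday/Friday/Thursday.
January 1 by year: 1996:Mon 1997:Wed 1998:Thu✓ 1999:Fri✓ 2000:Sat✓ 2001:Mon 2002:Tue 2003:Wed 2004:Thu✓ 2005:Sat✓ 2006:Sun 2007:Mon 2008:Tue 2009:Thu✓ 2010:Fri✓ …(11 more)… 2022:Sat✓ 2023:Sun 2024:Mon 2025:Wed 2026:Thu✓ 2027:Fri✓ 2028:Sat✓ 2029:Mon 2030:Tue 2031:Wed 2032:Thu✓ 2033:Sat✓ 2034:Sun 2035:Mon 2036:Tue
Years with five Saturdays: 1998, 1999, 2000, 2004, 2005, 2009, 2010, 2011, 2015, 2016, 2021, 2022, 2026, 2027, 2028, 2032, 2033 → 17.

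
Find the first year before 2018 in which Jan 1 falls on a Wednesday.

Jan 1 advances by 2 weekdays after a leap year and by 1 after a common year.
2018: Jan 1 is Monday.
2017: Sunday
2016: Friday (leap)
2015: Thursday
2014: Wednesday
2014 begins on a Wednesday

2014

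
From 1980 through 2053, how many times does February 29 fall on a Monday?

Leap years in 1980–2053: 19 of them.
Feb 29 weekday advances by 5 (mod 7) from one leap year to the next four years later (or differs when a century non-leap intervenes).
Leap-day weekdays: 1980:Fri 1984:Wed 1988:Mon✓ 1992:Sat 1996:Thu 2000:Tue 2004:Sun 2008:Fri 2012:Wed 2016:Mon✓ 2020:Sat 2024:Thu 2028:Tue 2032:Sun 2036:Fri 2040:Wed 2044:Mon✓ 2048:Sat 2052:Thu
Monday: 1988, 2016, 2044 → 3.

3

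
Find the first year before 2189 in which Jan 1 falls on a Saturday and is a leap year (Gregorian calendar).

Jan 1 advances by 2 weekdays after a leap year and by 1 after a common year.
2189: Jan 1 is Thursday.
2188: Tuesday (leap)
2187: Monday
2186: Sunday
2185: Saturday
2184: Thursday (leap)
2183: Wednesday
2182: Tuesday
2181: Monday
2180: Saturday (leap)
2180 begins on a Saturday and is a leap year.

2180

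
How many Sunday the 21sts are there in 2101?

Check the 21st of each month of 2101: Jan 21: Fri, Feb 21: Mon, Mar 21: Mon, Apr 21: Thu, May 21: Sat, Jun 21: Tue, Jul 21: Thu, Aug 21: Sun, Sep 21: Wed, Oct 21: Fri, Nov 21: Mon, Dec 21: Wed.
Sunday occurs in August — 1 month.

1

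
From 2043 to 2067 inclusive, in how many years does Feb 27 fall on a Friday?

4

Track Feb 27's weekday year by year (advancing +1, or +2 across a Feb 29):
  2043: Fri ✓  2044: Sat (+1)  2045: Mon (+2)  2046: Tue (+1)  2047: Wed (+1)
  2048: Thu (+1)  2049: Sat (+2)  2050: Sun (+1)  2051: Mon (+1)  2052: Tue (+1)
  2053: Thu (+2)  2054: Fri (+1) ✓  2055: Sat (+1)  2056: Sun (+1)  2057: Tue (+2)
  2058: Wed (+1)  2059: Thu (+1)  2060: Fri (+1) ✓  2061: Sun (+2)  2062: Mon (+1)
  2063: Tue (+1)  2064: Wed (+1)  2065: Fri (+2) ✓  2066: Sat (+1)  2067: Sun (+1)
Friday years: 2043, 2054, 2060, 2065 — 4 in total.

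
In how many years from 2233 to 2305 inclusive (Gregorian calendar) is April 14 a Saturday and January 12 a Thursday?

2

Check each year's weekday for April 14 and January 12:
  2233: Sun/Sat  2234: Mon/Sun  2235: Tue/Mon  2236: Thu/Tue  2237: Fri/Thu  2238: Sat/Fri  2239: Sun/Sat  2240: Tue/Sun  2241: Wed/Tue  2242: Thu/Wed  2243: Fri/Thu  2244: Sun/Fri  2245: Mon/Sun  2246: Tue/Mon  …(45 more)…  2292: Thu/Tue  2293: Fri/Thu  2294: Sat/Fri  2295: Sun/Sat  2296: Tue/Sun  2297: Wed/Tue  2298: Thu/Wed  2299: Fri/Thu  2300: Sat/Fri  2301: Sun/Sat  2302: Mon/Sun  2303: Tue/Mon  2304: Thu/Tue  2305: Fri/Thu
Both conditions hold in: 2260, 2288 — 2.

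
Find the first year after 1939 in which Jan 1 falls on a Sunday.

1950

Jan 1 advances by 2 weekdays after a leap year and by 1 after a common year.
1939: Jan 1 is Sunday.
1940: Monday (leap)
1941: Wednesday
1942: Thursday
1943: Friday
1944: Saturday (leap)
1945: Monday
1946: Tuesday
1947: Wednesday
1948: Thursday (leap)
1949: Saturday
1950: Sunday
1950 begins on a Sunday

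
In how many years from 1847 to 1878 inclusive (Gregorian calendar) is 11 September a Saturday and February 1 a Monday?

Check each year's weekday for 11 September and February 1:
  1847: Sat/Mon ✓  1848: Mon/Tue  1849: Tue/Thu  1850: Wed/Fri  1851: Thu/Sat  1852: Sat/Sun  1853: Sun/Tue  1854: Mon/Wed  1855: Tue/Thu  1856: Thu/Fri  1857: Fri/Sun  1858: Sat/Mon ✓  1859: Sun/Tue  1860: Tue/Wed  …(4 more)…  1865: Mon/Wed  1866: Tue/Thu  1867: Wed/Fri  1868: Fri/Sat  1869: Sat/Mon ✓  1870: Sun/Tue  1871: Mon/Wed  1872: Wed/Thu  1873: Thu/Sat  1874: Fri/Sun  1875: Sat/Mon ✓  1876: Mon/Tue  1877: Tue/Thu  1878: Wed/Fri
Both conditions hold in: 1847, 1858, 1869, 1875 — 4.

4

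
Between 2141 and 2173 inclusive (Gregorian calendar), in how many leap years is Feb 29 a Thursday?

1

Leap years in 2141–2173: 8 of them.
Feb 29 weekday advances by 5 (mod 7) from one leap year to the next four years later (or differs when a century non-leap intervenes).
Leap-day weekdays: 2144:Sat 2148:Thu✓ 2152:Tue 2156:Sun 2160:Fri 2164:Wed 2168:Mon 2172:Sat
Thursday: 2148 → 1.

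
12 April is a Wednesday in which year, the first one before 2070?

2062

From one year to the next, a fixed date's weekday advances by 1, or by 2 when a Feb 29 lies between the two dates.
2070: April 12 is Saturday.
2069: Friday (−1)
2068: Thursday (−1)
2067: Tuesday (−2)
2066: Monday (−1)
2065: Sunday (−1)
2064: Saturday (−1)
2063: Thursday (−2)
2062: Wednesday (−1)
12 April falls on a Wednesday in 2062.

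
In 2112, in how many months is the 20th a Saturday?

Check the 20th of each month of 2112: Jan 20: Wed, Feb 20: Sat, Mar 20: Sun, Apr 20: Wed, May 20: Fri, Jun 20: Mon, Jul 20: Wed, Aug 20: Sat, Sep 20: Tue, Oct 20: Thu, Nov 20: Sun, Dec 20: Tue.
Saturday occurs in February, August — 2 months.

2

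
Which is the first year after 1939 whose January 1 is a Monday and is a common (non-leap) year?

1945

Jan 1 advances by 2 weekdays after a leap year and by 1 after a common year.
1939: Jan 1 is Sunday.
1940: Monday (leap)
1941: Wednesday
1942: Thursday
1943: Friday
1944: Saturday (leap)
1945: Monday
1945 begins on a Monday and is a common year.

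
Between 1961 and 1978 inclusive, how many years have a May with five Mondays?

May has 31 days; it has five Mondays when Monday falls among the first (month-length − 28) days — i.e. when May 1 is one of Monday/Sunday/Saturday.
May 1 by year: 1961:Mon✓ 1962:Tue 1963:Wed 1964:Fri 1965:Sat✓ 1966:Sun✓ 1967:Mon✓ 1968:Wed 1969:Thu 1970:Fri 1971:Sat✓ 1972:Mon✓ 1973:Tue 1974:Wed 1975:Thu 1976:Sat✓ 1977:Sun✓ 1978:Mon✓
Years with five Mondays: 1961, 1965, 1966, 1967, 1971, 1972, 1976, 1977, 1978 → 9.

9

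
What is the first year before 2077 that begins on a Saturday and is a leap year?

Jan 1 advances by 2 weekdays after a leap year and by 1 after a common year.
2077: Jan 1 is Friday.
2076: Wednesday (leap)
2075: Tuesday
2074: Monday
2073: Sunday
2072: Friday (leap)
2071: Thursday
2070: Wednesday
2069: Tuesday
2068: Sunday (leap)
2067: Saturday
2066: Friday
2065: Thursday
2064: Tuesday (leap)
2063: Monday
2062: Sunday
2061: Saturday
2060: Thursday (leap)
2059: Wednesday
2058: Tuesday
2057: Monday
2056: Saturday (leap)
2056 begins on a Saturday and is a leap year.

2056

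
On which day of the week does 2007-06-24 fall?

Sunday

January 1, 2007 is a Monday.
June 24 is day 175 of the year, i.e. 174 days after Jan 1.
174 mod 7 = 6, so advance 6 weekdays from Monday: Sunday.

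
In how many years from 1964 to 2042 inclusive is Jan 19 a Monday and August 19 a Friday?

0

Check each year's weekday for Jan 19 and August 19:
  1964: Sun/Wed  1965: Tue/Thu  1966: Wed/Fri  1967: Thu/Sat  1968: Fri/Mon  1969: Sun/Tue  1970: Mon/Wed  1971: Tue/Thu  1972: Wed/Sat  1973: Fri/Sun  1974: Sat/Mon  1975: Sun/Tue  1976: Mon/Thu  1977: Wed/Fri  …(51 more)…  2029: Fri/Sun  2030: Sat/Mon  2031: Sun/Tue  2032: Mon/Thu  2033: Wed/Fri  2034: Thu/Sat  2035: Fri/Sun  2036: Sat/Tue  2037: Mon/Wed  2038: Tue/Thu  2039: Wed/Fri  2040: Thu/Sun  2041: Sat/Mon  2042: Sun/Tue
Both conditions hold in: no year — 0.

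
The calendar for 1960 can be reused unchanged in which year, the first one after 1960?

1988

Two years share a calendar iff Jan 1 falls on the same weekday and both are leap or both are common. 1960: Jan 1 is Friday, leap year.
1961: Jan 1 Sunday, common
1962: Jan 1 Monday, common
1963: Jan 1 Tuesday, common
1964: Jan 1 Wednesday, leap
1965: Jan 1 Friday, common
1966: Jan 1 Saturday, common
1967: Jan 1 Sunday, common
1968: Jan 1 Monday, leap
1969: Jan 1 Wednesday, common
1970: Jan 1 Thursday, common
1971: Jan 1 Friday, common
1972: Jan 1 Saturday, leap
1973: Jan 1 Monday, common
1974: Jan 1 Tuesday, common
1975: Jan 1 Wednesday, common
1976: Jan 1 Thursday, leap
1977: Jan 1 Saturday, common
1978: Jan 1 Sunday, common
1979: Jan 1 Monday, common
1980: Jan 1 Tuesday, leap
1981: Jan 1 Thursday, common
1982: Jan 1 Friday, common
1983: Jan 1 Saturday, common
1984: Jan 1 Sunday, leap
1985: Jan 1 Tuesday, common
1986: Jan 1 Wednesday, common
1987: Jan 1 Thursday, common
1988: Jan 1 Friday, leap
1988 matches on both conditions.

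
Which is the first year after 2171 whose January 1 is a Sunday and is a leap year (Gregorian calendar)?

Jan 1 advances by 2 weekdays after a leap year and by 1 after a common year.
2171: Jan 1 is Tuesday.
2172: Wednesday (leap)
2173: Friday
2174: Saturday
2175: Sunday
2176: Monday (leap)
2177: Wednesday
2178: Thursday
2179: Friday
2180: Saturday (leap)
2181: Monday
2182: Tuesday
2183: Wednesday
2184: Thursday (leap)
2185: Saturday
2186: Sunday
2187: Monday
2188: Tuesday (leap)
2189: Thursday
2190: Friday
2191: Saturday
2192: Sunday (leap)
2192 begins on a Sunday and is a leap year.

2192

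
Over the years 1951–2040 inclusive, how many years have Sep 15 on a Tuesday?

13

Track Sep 15's weekday year by year (advancing +1, or +2 across a Feb 29):
  1951: Sat  1952: Mon (+2)  1953: Tue (+1) ✓  1954: Wed (+1)  1955: Thu (+1)
  1956: Sat (+2)  1957: Sun (+1)  1958: Mon (+1)  1959: Tue (+1) ✓  1960: Thu (+2)
  1961: Fri (+1)  1962: Sat (+1)  1963: Sun (+1)  1964: Tue (+2) ✓  … (62 more years) …
  2027: Wed (+1)  2028: Fri (+2)  2029: Sat (+1)  2030: Sun (+1)  2031: Mon (+1)
  2032: Wed (+2)  2033: Thu (+1)  2034: Fri (+1)  2035: Sat (+1)  2036: Mon (+2)
  2037: Tue (+1) ✓  2038: Wed (+1)  2039: Thu (+1)  2040: Sat (+2)
Tuesday years: 1953, 1959, 1964, 1970, 1981, 1987, 1992, 1998, 2009, 2015, 2020, 2026, 2037 — 13 in total.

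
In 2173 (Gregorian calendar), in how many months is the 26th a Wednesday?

1

Check the 26th of each month of 2173: Jan 26: Tue, Feb 26: Fri, Mar 26: Fri, Apr 26: Mon, May 26: Wed, Jun 26: Sat, Jul 26: Mon, Aug 26: Thu, Sep 26: Sun, Oct 26: Tue, Nov 26: Fri, Dec 26: Sun.
Wednesday occurs in May — 1 month.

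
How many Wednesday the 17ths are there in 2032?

Check the 17th of each month of 2032: Jan 17: Sat, Feb 17: Tue, Mar 17: Wed, Apr 17: Sat, May 17: Mon, Jun 17: Thu, Jul 17: Sat, Aug 17: Tue, Sep 17: Fri, Oct 17: Sun, Nov 17: Wed, Dec 17: Fri.
Wednesday occurs in March, November — 2 months.

2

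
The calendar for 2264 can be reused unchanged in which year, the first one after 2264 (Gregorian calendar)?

2292

Two years share a calendar iff Jan 1 falls on the same weekday and both are leap or both are common. 2264: Jan 1 is Friday, leap year.
2265: Jan 1 Sunday, common
2266: Jan 1 Monday, common
2267: Jan 1 Tuesday, common
2268: Jan 1 Wednesday, leap
2269: Jan 1 Friday, common
2270: Jan 1 Saturday, common
2271: Jan 1 Sunday, common
2272: Jan 1 Monday, leap
2273: Jan 1 Wednesday, common
2274: Jan 1 Thursday, common
2275: Jan 1 Friday, common
2276: Jan 1 Saturday, leap
2277: Jan 1 Monday, common
2278: Jan 1 Tuesday, common
2279: Jan 1 Wednesday, common
2280: Jan 1 Thursday, leap
2281: Jan 1 Saturday, common
2282: Jan 1 Sunday, common
2283: Jan 1 Monday, common
2284: Jan 1 Tuesday, leap
2285: Jan 1 Thursday, common
2286: Jan 1 Friday, common
2287: Jan 1 Saturday, common
2288: Jan 1 Sunday, leap
2289: Jan 1 Tuesday, common
2290: Jan 1 Wednesday, common
2291: Jan 1 Thursday, common
2292: Jan 1 Friday, leap
2292 matches on both conditions.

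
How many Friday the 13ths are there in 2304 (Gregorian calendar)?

Check the 13th of each month of 2304: Jan 13: Wed, Feb 13: Sat, Mar 13: Sun, Apr 13: Wed, May 13: Fri, Jun 13: Mon, Jul 13: Wed, Aug 13: Sat, Sep 13: Tue, Oct 13: Thu, Nov 13: Sun, Dec 13: Tue.
Friday occurs in May — 1 month.

1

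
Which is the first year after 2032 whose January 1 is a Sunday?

Jan 1 advances by 2 weekdays after a leap year and by 1 after a common year.
2032: Jan 1 is Thursday (leap).
2033: Saturday
2034: Sunday
2034 begins on a Sunday

2034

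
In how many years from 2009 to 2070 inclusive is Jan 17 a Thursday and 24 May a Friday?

Check each year's weekday for Jan 17 and 24 May:
  2009: Sat/Sun  2010: Sun/Mon  2011: Mon/Tue  2012: Tue/Thu  2013: Thu/Fri ✓  2014: Fri/Sat  2015: Sat/Sun  2016: Sun/Tue  2017: Tue/Wed  2018: Wed/Thu  2019: Thu/Fri ✓  2020: Fri/Sun  2021: Sun/Mon  2022: Mon/Tue  …(34 more)…  2057: Wed/Thu  2058: Thu/Fri ✓  2059: Fri/Sat  2060: Sat/Mon  2061: Mon/Tue  2062: Tue/Wed  2063: Wed/Thu  2064: Thu/Sat  2065: Sat/Sun  2066: Sun/Mon  2067: Mon/Tue  2068: Tue/Thu  2069: Thu/Fri ✓  2070: Fri/Sat
Both conditions hold in: 2013, 2019, 2030, 2041, 2047, 2058, 2069 — 7.

7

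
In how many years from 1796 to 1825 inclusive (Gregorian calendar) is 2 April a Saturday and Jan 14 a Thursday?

2

Check each year's weekday for 2 April and Jan 14:
  1796: Sat/Thu ✓  1797: Sun/Sat  1798: Mon/Sun  1799: Tue/Mon  1800: Wed/Tue  1801: Thu/Wed  1802: Fri/Thu  1803: Sat/Fri  1804: Mon/Sat  1805: Tue/Mon  1806: Wed/Tue  1807: Thu/Wed  1808: Sat/Thu ✓  1809: Sun/Sat  1810: Mon/Sun  1811: Tue/Mon  1812: Thu/Tue  1813: Fri/Thu  1814: Sat/Fri  1815: Sun/Sat  1816: Tue/Sun  1817: Wed/Tue  1818: Thu/Wed  1819: Fri/Thu  1820: Sun/Fri  1821: Mon/Sun  1822: Tue/Mon  1823: Wed/Tue  1824: Fri/Wed  1825: Sat/Fri
Both conditions hold in: 1796, 1808 — 2.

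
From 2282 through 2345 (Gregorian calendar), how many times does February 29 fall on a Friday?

Leap years in 2282–2345: 15 of them.
Feb 29 weekday advances by 5 (mod 7) from one leap year to the next four years later (or differs when a century non-leap intervenes).
Leap-day weekdays: 2284:Fri✓ 2288:Wed 2292:Mon 2296:Sat 2304:Mon 2308:Sat 2312:Thu 2316:Tue 2320:Sun 2324:Fri✓ 2328:Wed 2332:Mon 2336:Sat 2340:Thu 2344:Tue
Friday: 2284, 2324 → 2.

2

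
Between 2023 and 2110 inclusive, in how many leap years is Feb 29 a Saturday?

Leap years in 2023–2110: 21 of them.
Feb 29 weekday advances by 5 (mod 7) from one leap year to the next four years later (or differs when a century non-leap intervenes).
Leap-day weekdays: 2024:Thu 2028:Tue 2032:Sun 2036:Fri 2040:Wed 2044:Mon 2048:Sat✓ 2052:Thu 2056:Tue 2060:Sun 2064:Fri 2068:Wed 2072:Mon 2076:Sat✓ 2080:Thu 2084:Tue 2088:Sun 2092:Fri 2096:Wed 2104:Fri 2108:Wed
Saturday: 2048, 2076 → 2.

2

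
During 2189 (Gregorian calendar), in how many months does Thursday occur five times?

5

A month of length L has five Thursdays iff its first Thursday is on day ≤ L−28 (so day 1–3 in a 31-day month, 1–2 in a 30-day month, day 1 in a leap February).
Checking each month of 2189: Jan starts Thu (31d) ✓; Feb starts Sun (28d); Mar starts Sun (31d); Apr starts Wed (30d) ✓; May starts Fri (31d); Jun starts Mon (30d); Jul starts Wed (31d) ✓; Aug starts Sat (31d); Sep starts Tue (30d); Oct starts Thu (31d) ✓; Nov starts Sun (30d); Dec starts Tue (31d) ✓.
Five-Thursday months: January, April, July, October, December → 5.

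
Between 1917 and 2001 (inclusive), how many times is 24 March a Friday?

12

Track 24 March's weekday year by year (advancing +1, or +2 across a Feb 29):
  1917: Sat  1918: Sun (+1)  1919: Mon (+1)  1920: Wed (+2)  1921: Thu (+1)
  1922: Fri (+1) ✓  1923: Sat (+1)  1924: Mon (+2)  1925: Tue (+1)  1926: Wed (+1)
  1927: Thu (+1)  1928: Sat (+2)  1929: Sun (+1)  1930: Mon (+1)  … (57 more years) …
  1988: Thu (+2)  1989: Fri (+1) ✓  1990: Sat (+1)  1991: Sun (+1)  1992: Tue (+2)
  1993: Wed (+1)  1994: Thu (+1)  1995: Fri (+1) ✓  1996: Sun (+2)  1997: Mon (+1)
  1998: Tue (+1)  1999: Wed (+1)  2000: Fri (+2) ✓  2001: Sat (+1)
Friday years: 1922, 1933, 1939, 1944, 1950, 1961, 1967, 1972, 1978, 1989, 1995, 2000 — 12 in total.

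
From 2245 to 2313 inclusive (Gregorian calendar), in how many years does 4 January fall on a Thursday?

Track 4 January's weekday year by year (advancing +1, or +2 across a Feb 29):
  2245: Sat  2246: Sun (+1)  2247: Mon (+1)  2248: Tue (+1)  2249: Thu (+2) ✓
  2250: Fri (+1)  2251: Sat (+1)  2252: Sun (+1)  2253: Tue (+2)  2254: Wed (+1)
  2255: Thu (+1) ✓  2256: Fri (+1)  2257: Sun (+2)  2258: Mon (+1)  … (41 more years) …
  2300: Thu (+1) ✓  2301: Fri (+1)  2302: Sat (+1)  2303: Sun (+1)  2304: Mon (+1)
  2305: Wed (+2)  2306: Thu (+1) ✓  2307: Fri (+1)  2308: Sat (+1)  2309: Mon (+2)
  2310: Tue (+1)  2311: Wed (+1)  2312: Thu (+1) ✓  2313: Sat (+2)
Thursday years: 2249, 2255, 2266, 2272, 2277, 2283, 2294, 2300, 2306, 2312 — 10 in total.

10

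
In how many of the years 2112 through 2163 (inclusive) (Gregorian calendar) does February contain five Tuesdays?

2

February has 28 days (29 in leap years); it has five Tuesdays when Tuesday falls among the first (month-length − 28) days — i.e. when February 1 is Tuesday in a leap year (never in a common year).
February 1 by year: 2112:Mon 2113:Wed 2114:Thu 2115:Fri 2116:Sat 2117:Mon 2118:Tue 2119:Wed 2120:Thu 2121:Sat 2122:Sun 2123:Mon 2124:Tue✓ 2125:Thu 2126:Fri …(22 more)… 2149:Sat 2150:Sun 2151:Mon 2152:Tue✓ 2153:Thu 2154:Fri 2155:Sat 2156:Sun 2157:Tue 2158:Wed 2159:Thu 2160:Fri 2161:Sun 2162:Mon 2163:Tue
Years with five Tuesdays: 2124, 2152 → 2.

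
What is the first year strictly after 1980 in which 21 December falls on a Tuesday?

1982

From one year to the next, a fixed date's weekday advances by 1, or by 2 when a Feb 29 lies between the two dates.
1980: December 21 is Sunday.
1981: Monday (+1)
1982: Tuesday (+1)
21 December falls on a Tuesday in 1982.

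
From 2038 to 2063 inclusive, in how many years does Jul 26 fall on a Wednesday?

Track Jul 26's weekday year by year (advancing +1, or +2 across a Feb 29):
  2038: Mon  2039: Tue (+1)  2040: Thu (+2)  2041: Fri (+1)  2042: Sat (+1)
  2043: Sun (+1)  2044: Tue (+2)  2045: Wed (+1) ✓  2046: Thu (+1)  2047: Fri (+1)
  2048: Sun (+2)  2049: Mon (+1)  2050: Tue (+1)  2051: Wed (+1) ✓  2052: Fri (+2)
  2053: Sat (+1)  2054: Sun (+1)  2055: Mon (+1)  2056: Wed (+2) ✓  2057: Thu (+1)
  2058: Fri (+1)  2059: Sat (+1)  2060: Mon (+2)  2061: Tue (+1)  2062: Wed (+1) ✓
  2063: Thu (+1)
Wednesday years: 2045, 2051, 2056, 2062 — 4 in total.

4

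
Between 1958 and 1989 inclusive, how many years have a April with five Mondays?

April has 30 days; it has five Mondays when Monday falls among the first (month-length − 28) days — i.e. when April 1 is one of Monday/Sunday.
April 1 by year: 1958:Tue 1959:Wed 1960:Fri 1961:Sat 1962:Sun✓ 1963:Mon✓ 1964:Wed 1965:Thu 1966:Fri 1967:Sat 1968:Mon✓ 1969:Tue 1970:Wed 1971:Thu 1972:Sat 1973:Sun✓ 1974:Mon✓ 1975:Tue 1976:Thu 1977:Fri 1978:Sat 1979:Sun✓ 1980:Tue 1981:Wed 1982:Thu 1983:Fri 1984:Sun✓ 1985:Mon✓ 1986:Tue 1987:Wed 1988:Fri 1989:Sat
Years with five Mondays: 1962, 1963, 1968, 1973, 1974, 1979, 1984, 1985 → 8.

8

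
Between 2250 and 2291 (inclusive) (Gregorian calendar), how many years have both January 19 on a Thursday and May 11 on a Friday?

2

Check each year's weekday for January 19 and May 11:
  2250: Sat/Sat  2251: Sun/Sun  2252: Mon/Tue  2253: Wed/Wed  2254: Thu/Thu  2255: Fri/Fri  2256: Sat/Sun  2257: Mon/Mon  2258: Tue/Tue  2259: Wed/Wed  2260: Thu/Fri ✓  2261: Sat/Sat  2262: Sun/Sun  2263: Mon/Mon  …(14 more)…  2278: Sat/Sat  2279: Sun/Sun  2280: Mon/Tue  2281: Wed/Wed  2282: Thu/Thu  2283: Fri/Fri  2284: Sat/Sun  2285: Mon/Mon  2286: Tue/Tue  2287: Wed/Wed  2288: Thu/Fri ✓  2289: Sat/Sat  2290: Sun/Sun  2291: Mon/Mon
Both conditions hold in: 2260, 2288 — 2.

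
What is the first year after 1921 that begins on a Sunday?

Jan 1 advances by 2 weekdays after a leap year and by 1 after a common year.
1921: Jan 1 is Saturday.
1922: Sunday
1922 begins on a Sunday

1922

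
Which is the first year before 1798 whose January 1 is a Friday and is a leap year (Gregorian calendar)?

1796

Jan 1 advances by 2 weekdays after a leap year and by 1 after a common year.
1798: Jan 1 is Monday.
1797: Sunday
1796: Friday (leap)
1796 begins on a Friday and is a leap year.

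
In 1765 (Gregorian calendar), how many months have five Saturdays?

4

A month of length L has five Saturdays iff its first Saturday is on day ≤ L−28 (so day 1–3 in a 31-day month, 1–2 in a 30-day month, day 1 in a leap February).
Checking each month of 1765: Jan starts Tue (31d); Feb starts Fri (28d); Mar starts Fri (31d) ✓; Apr starts Mon (30d); May starts Wed (31d); Jun starts Sat (30d) ✓; Jul starts Mon (31d); Aug starts Thu (31d) ✓; Sep starts Sun (30d); Oct starts Tue (31d); Nov starts Fri (30d) ✓; Dec starts Sun (31d).
Five-Saturday months: March, June, August, November → 4.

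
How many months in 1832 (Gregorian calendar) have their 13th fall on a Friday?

Check the 13th of each month of 1832: Jan 13: Fri, Feb 13: Mon, Mar 13: Tue, Apr 13: Fri, May 13: Sun, Jun 13: Wed, Jul 13: Fri, Aug 13: Mon, Sep 13: Thu, Oct 13: Sat, Nov 13: Tue, Dec 13: Thu.
Friday occurs in January, April, July — 3 months.

3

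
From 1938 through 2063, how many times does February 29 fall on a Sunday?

Leap years in 1938–2063: 31 of them.
Feb 29 weekday advances by 5 (mod 7) from one leap year to the next four years later (or differs when a century non-leap intervenes).
Leap-day weekdays: 1940:Thu 1944:Tue 1948:Sun✓ 1952:Fri 1956:Wed 1960:Mon 1964:Sat 1968:Thu 1972:Tue 1976:Sun✓ 1980:Fri 1984:Wed 1988:Mon …(5 more)… 2012:Wed 2016:Mon 2020:Sat 2024:Thu 2028:Tue 2032:Sun✓ 2036:Fri 2040:Wed 2044:Mon 2048:Sat 2052:Thu 2056:Tue 2060:Sun✓
Sunday: 1948, 1976, 2004, 2032, 2060 → 5.

5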